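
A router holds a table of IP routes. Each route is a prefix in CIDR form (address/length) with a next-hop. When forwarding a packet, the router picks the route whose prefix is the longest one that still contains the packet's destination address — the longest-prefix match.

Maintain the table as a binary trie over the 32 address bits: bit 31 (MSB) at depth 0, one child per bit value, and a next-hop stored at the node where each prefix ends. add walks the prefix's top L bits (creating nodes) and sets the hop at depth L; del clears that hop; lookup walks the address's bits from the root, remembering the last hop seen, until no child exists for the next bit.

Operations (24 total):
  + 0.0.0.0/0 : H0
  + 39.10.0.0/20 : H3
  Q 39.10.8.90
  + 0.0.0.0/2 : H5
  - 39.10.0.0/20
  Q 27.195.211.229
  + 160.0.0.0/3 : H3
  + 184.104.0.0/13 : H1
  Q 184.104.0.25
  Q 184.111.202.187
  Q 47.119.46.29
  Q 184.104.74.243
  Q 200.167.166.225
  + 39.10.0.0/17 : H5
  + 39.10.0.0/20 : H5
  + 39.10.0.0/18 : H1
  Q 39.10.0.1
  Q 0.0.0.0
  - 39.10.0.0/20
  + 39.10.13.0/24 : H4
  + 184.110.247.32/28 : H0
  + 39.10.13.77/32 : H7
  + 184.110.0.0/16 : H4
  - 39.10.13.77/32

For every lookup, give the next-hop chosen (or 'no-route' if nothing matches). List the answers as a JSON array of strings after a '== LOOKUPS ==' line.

Process each operation:
  + 0.0.0.0/0 (H0) depth=0
  + 39.10.0.0/20 (H3) depth=20
  Q 39.10.8.90: descend 00100111000010100000 ; hops seen [H0,H3] ; pick H3
  + 0.0.0.0/2 (H5) depth=2
  - 39.10.0.0/20 clear@20
  Q 27.195.211.229: descend 00 ; hops seen [H0,H5] ; pick H5
  + 160.0.0.0/3 (H3) depth=3
  + 184.104.0.0/13 (H1) depth=13
  Q 184.104.0.25: descend 1011100001101 ; hops seen [H0,H3,H1] ; pick H1
  Q 184.111.202.187: descend 1011100001101 ; hops seen [H0,H3,H1] ; pick H1
  Q 47.119.46.29: descend 0010 ; hops seen [H0,H5] ; pick H5
  Q 184.104.74.243: descend 1011100001101 ; hops seen [H0,H3,H1] ; pick H1
  Q 200.167.166.225: descend 1 ; hops seen [H0] ; pick H0
  + 39.10.0.0/17 (H5) depth=17
  + 39.10.0.0/20 (H5) depth=20
  + 39.10.0.0/18 (H1) depth=18
  Q 39.10.0.1: descend 00100111000010100000 ; hops seen [H0,H5,H5,H1,H5] ; pick H5
  Q 0.0.0.0: descend 00 ; hops seen [H0,H5] ; pick H5
  - 39.10.0.0/20 clear@20
  + 39.10.13.0/24 (H4) depth=24
  + 184.110.247.32/28 (H0) depth=28
  + 39.10.13.77/32 (H7) depth=32
  + 184.110.0.0/16 (H4) depth=16
  - 39.10.13.77/32 clear@32

== LOOKUPS ==
["H3","H5","H1","H1","H5","H1","H0","H5","H5"]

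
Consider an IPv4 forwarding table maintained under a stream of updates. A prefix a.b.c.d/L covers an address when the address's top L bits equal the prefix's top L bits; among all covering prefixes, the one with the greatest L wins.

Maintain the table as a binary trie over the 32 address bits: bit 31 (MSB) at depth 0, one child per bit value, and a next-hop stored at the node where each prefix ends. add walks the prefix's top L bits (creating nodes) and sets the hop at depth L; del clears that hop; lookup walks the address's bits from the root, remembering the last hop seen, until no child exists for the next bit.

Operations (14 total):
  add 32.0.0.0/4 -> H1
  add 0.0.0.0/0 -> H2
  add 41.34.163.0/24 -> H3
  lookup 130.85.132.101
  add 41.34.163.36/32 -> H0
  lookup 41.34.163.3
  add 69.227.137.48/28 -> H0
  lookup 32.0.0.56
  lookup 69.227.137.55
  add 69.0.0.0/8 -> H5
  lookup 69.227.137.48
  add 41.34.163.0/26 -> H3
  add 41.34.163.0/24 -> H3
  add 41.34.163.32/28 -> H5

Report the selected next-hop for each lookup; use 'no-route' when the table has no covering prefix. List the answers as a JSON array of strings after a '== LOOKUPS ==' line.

Process each operation:
  + 32.0.0.0/4 (H1) depth=4
  + 0.0.0.0/0 (H2) depth=0
  + 41.34.163.0/24 (H3) depth=24
  ? 130.85.132.101  path d0:H2  best=H2
  + 41.34.163.36/32 (H0) depth=32
  ? 41.34.163.3  path d0:H2→d1:-→d2:-→d3:-→d4:H1→d5:-→d6:-→d7:-→d8:-→d9:-→d10:-→d11:-→d12:-→d13:-→d14:-→d15:-→d16:-→d17:-→d18:-→d19:-→d20:-→d21:-→d22:-→d23:-→d24:H3→d25:-→d26:-  best=H3
  + 69.227.137.48/28 (H0) depth=28
  ? 32.0.0.56  path d0:H2→d1:-→d2:-→d3:-→d4:H1  best=H1
  ? 69.227.137.55  path d0:H2→d1:-→d2:-→d3:-→d4:-→d5:-→d6:-→d7:-→d8:-→d9:-→d10:-→d11:-→d12:-→d13:-→d14:-→d15:-→d16:-→d17:-→d18:-→d19:-→d20:-→d21:-→d22:-→d23:-→d24:-→d25:-→d26:-→d27:-→d28:H0  best=H0
  + 69.0.0.0/8 (H5) depth=8
  ? 69.227.137.48  path d0:H2→d1:-→d2:-→d3:-→d4:-→d5:-→d6:-→d7:-→d8:H5→d9:-→d10:-→d11:-→d12:-→d13:-→d14:-→d15:-→d16:-→d17:-→d18:-→d19:-→d20:-→d21:-→d22:-→d23:-→d24:-→d25:-→d26:-→d27:-→d28:H0  best=H0
  + 41.34.163.0/26 (H3) depth=26
  + 41.34.163.0/24 (H3) depth=24
  + 41.34.163.32/28 (H5) depth=28

== LOOKUPS ==
["H2","H3","H1","H0","H0"]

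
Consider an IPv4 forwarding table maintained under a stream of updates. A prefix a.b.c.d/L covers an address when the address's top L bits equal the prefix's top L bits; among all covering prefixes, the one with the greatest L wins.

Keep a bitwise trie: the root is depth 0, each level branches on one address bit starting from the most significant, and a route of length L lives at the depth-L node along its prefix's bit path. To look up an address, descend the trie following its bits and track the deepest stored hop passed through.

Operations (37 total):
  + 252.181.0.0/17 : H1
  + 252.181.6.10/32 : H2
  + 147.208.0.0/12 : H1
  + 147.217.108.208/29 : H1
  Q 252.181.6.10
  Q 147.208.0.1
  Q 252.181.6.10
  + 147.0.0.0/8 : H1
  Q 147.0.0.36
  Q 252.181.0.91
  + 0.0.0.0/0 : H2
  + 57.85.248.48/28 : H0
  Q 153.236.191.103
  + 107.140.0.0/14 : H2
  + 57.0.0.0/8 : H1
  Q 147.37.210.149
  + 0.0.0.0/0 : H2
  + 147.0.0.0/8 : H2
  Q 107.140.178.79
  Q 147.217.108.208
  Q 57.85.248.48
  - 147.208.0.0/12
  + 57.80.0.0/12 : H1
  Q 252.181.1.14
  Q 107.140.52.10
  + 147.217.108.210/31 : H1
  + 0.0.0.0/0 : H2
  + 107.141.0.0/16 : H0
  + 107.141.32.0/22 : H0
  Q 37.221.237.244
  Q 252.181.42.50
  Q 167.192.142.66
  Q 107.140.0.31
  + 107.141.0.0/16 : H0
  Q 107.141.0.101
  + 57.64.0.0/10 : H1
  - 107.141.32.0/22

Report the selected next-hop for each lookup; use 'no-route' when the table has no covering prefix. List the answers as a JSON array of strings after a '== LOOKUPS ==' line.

Apply in order:
  add 252.181.0.0/17 -> H1 at depth 17
  add 252.181.6.10/32 -> H2 at depth 32
  add 147.208.0.0/12 -> H1 at depth 12
  add 147.217.108.208/29 -> H1 at depth 29
  ? 252.181.6.10  path d0:-→d1:-→d2:-→d3:-→d4:-→d5:-→d6:-→d7:-→d8:-→d9:-→d10:-→d11:-→d12:-→d13:-→d14:-→d15:-→d16:-→d17:H1→d18:-→d19:-→d20:-→d21:-→d22:-→d23:-→d24:-→d25:-→d26:-→d27:-→d28:-→d29:-→d30:-→d31:-→d32:H2  best=H2
  ? 147.208.0.1  path d0:-→d1:-→d2:-→d3:-→d4:-→d5:-→d6:-→d7:-→d8:-→d9:-→d10:-→d11:-→d12:H1  best=H1
  ? 252.181.6.10  path d0:-→d1:-→d2:-→d3:-→d4:-→d5:-→d6:-→d7:-→d8:-→d9:-→d10:-→d11:-→d12:-→d13:-→d14:-→d15:-→d16:-→d17:H1→d18:-→d19:-→d20:-→d21:-→d22:-→d23:-→d24:-→d25:-→d26:-→d27:-→d28:-→d29:-→d30:-→d31:-→d32:H2  best=H2
  add 147.0.0.0/8 -> H1 at depth 8
  ? 147.0.0.36  path d0:-→d1:-→d2:-→d3:-→d4:-→d5:-→d6:-→d7:-→d8:H1  best=H1
  ? 252.181.0.91  path d0:-→d1:-→d2:-→d3:-→d4:-→d5:-→d6:-→d7:-→d8:-→d9:-→d10:-→d11:-→d12:-→d13:-→d14:-→d15:-→d16:-→d17:H1→d18:-→d19:-→d20:-→d21:-  best=H1
  add 0.0.0.0/0 -> H2 at depth 0
  add 57.85.248.48/28 -> H0 at depth 28
  ? 153.236.191.103  path d0:H2→d1:-→d2:-→d3:-→d4:-  best=H2
  add 107.140.0.0/14 -> H2 at depth 14
  add 57.0.0.0/8 -> H1 at depth 8
  ? 147.37.210.149  path d0:H2→d1:-→d2:-→d3:-→d4:-→d5:-→d6:-→d7:-→d8:H1  best=H1
  add 0.0.0.0/0 -> H2 at depth 0
  add 147.0.0.0/8 -> H2 at depth 8
  ? 107.140.178.79  path d0:H2→d1:-→d2:-→d3:-→d4:-→d5:-→d6:-→d7:-→d8:-→d9:-→d10:-→d11:-→d12:-→d13:-→d14:H2  best=H2
  ? 147.217.108.208  path d0:H2→d1:-→d2:-→d3:-→d4:-→d5:-→d6:-→d7:-→d8:H2→d9:-→d10:-→d11:-→d12:H1→d13:-→d14:-→d15:-→d16:-→d17:-→d18:-→d19:-→d20:-→d21:-→d22:-→d23:-→d24:-→d25:-→d26:-→d27:-→d28:-→d29:H1  best=H1
  ? 57.85.248.48  path d0:H2→d1:-→d2:-→d3:-→d4:-→d5:-→d6:-→d7:-→d8:H1→d9:-→d10:-→d11:-→d12:-→d13:-→d14:-→d15:-→d16:-→d17:-→d18:-→d19:-→d20:-→d21:-→d22:-→d23:-→d24:-→d25:-→d26:-→d27:-→d28:H0  best=H0
  - 147.208.0.0/12 clear@12
  add 57.80.0.0/12 -> H1 at depth 12
  ? 252.181.1.14  path d0:H2→d1:-→d2:-→d3:-→d4:-→d5:-→d6:-→d7:-→d8:-→d9:-→d10:-→d11:-→d12:-→d13:-→d14:-→d15:-→d16:-→d17:H1→d18:-→d19:-→d20:-→d21:-  best=H1
  ? 107.140.52.10  path d0:H2→d1:-→d2:-→d3:-→d4:-→d5:-→d6:-→d7:-→d8:-→d9:-→d10:-→d11:-→d12:-→d13:-→d14:H2  best=H2
  add 147.217.108.210/31 -> H1 at depth 31
  add 0.0.0.0/0 -> H2 at depth 0
  add 107.141.0.0/16 -> H0 at depth 16
  add 107.141.32.0/22 -> H0 at depth 22
  ? 37.221.237.244  path d0:H2→d1:-→d2:-→d3:-  best=H2
  ? 252.181.42.50  path d0:H2→d1:-→d2:-→d3:-→d4:-→d5:-→d6:-→d7:-→d8:-→d9:-→d10:-→d11:-→d12:-→d13:-→d14:-→d15:-→d16:-→d17:H1→d18:-  best=H1
  ? 167.192.142.66  path d0:H2→d1:-→d2:-  best=H2
  ? 107.140.0.31  path d0:H2→d1:-→d2:-→d3:-→d4:-→d5:-→d6:-→d7:-→d8:-→d9:-→d10:-→d11:-→d12:-→d13:-→d14:H2→d15:-  best=H2
  add 107.141.0.0/16 -> H0 at depth 16
  ? 107.141.0.101  path d0:H2→d1:-→d2:-→d3:-→d4:-→d5:-→d6:-→d7:-→d8:-→d9:-→d10:-→d11:-→d12:-→d13:-→d14:H2→d15:-→d16:H0→d17:-→d18:-  best=H0
  add 57.64.0.0/10 -> H1 at depth 10
  - 107.141.32.0/22 clear@22

== LOOKUPS ==
["H2","H1","H2","H1","H1","H2","H1","H2","H1","H0","H1","H2","H2","H1","H2","H2","H0"]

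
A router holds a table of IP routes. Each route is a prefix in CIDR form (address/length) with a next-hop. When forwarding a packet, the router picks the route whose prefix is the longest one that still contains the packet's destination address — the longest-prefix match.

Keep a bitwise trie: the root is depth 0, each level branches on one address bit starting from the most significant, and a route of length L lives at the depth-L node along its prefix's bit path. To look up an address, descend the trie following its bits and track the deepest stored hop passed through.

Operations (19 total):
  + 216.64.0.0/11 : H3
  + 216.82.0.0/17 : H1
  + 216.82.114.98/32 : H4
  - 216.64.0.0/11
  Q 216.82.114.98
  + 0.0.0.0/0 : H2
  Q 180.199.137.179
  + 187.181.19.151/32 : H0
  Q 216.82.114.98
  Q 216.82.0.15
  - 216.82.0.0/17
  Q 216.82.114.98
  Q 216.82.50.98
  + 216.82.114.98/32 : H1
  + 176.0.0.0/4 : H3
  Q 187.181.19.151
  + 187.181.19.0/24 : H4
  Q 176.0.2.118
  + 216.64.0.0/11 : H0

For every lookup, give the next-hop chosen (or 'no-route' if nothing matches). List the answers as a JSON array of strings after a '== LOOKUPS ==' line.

Process each operation:
  add 216.64.0.0/11 -> H3 at depth 11
  add 216.82.0.0/17 -> H1 at depth 17
  add 216.82.114.98/32 -> H4 at depth 32
  del 216.64.0.0/11 (clear depth 11)
  ? 216.82.114.98  path d0:-→d1:-→d2:-→d3:-→d4:-→d5:-→d6:-→d7:-→d8:-→d9:-→d10:-→d11:-→d12:-→d13:-→d14:-→d15:-→d16:-→d17:H1→d18:-→d19:-→d20:-→d21:-→d22:-→d23:-→d24:-→d25:-→d26:-→d27:-→d28:-→d29:-→d30:-→d31:-→d32:H4  best=H4
  add 0.0.0.0/0 -> H2 at depth 0
  ? 180.199.137.179  path d0:H2→d1:-  best=H2
  add 187.181.19.151/32 -> H0 at depth 32
  ? 216.82.114.98  path d0:H2→d1:-→d2:-→d3:-→d4:-→d5:-→d6:-→d7:-→d8:-→d9:-→d10:-→d11:-→d12:-→d13:-→d14:-→d15:-→d16:-→d17:H1→d18:-→d19:-→d20:-→d21:-→d22:-→d23:-→d24:-→d25:-→d26:-→d27:-→d28:-→d29:-→d30:-→d31:-→d32:H4  best=H4
  ? 216.82.0.15  path d0:H2→d1:-→d2:-→d3:-→d4:-→d5:-→d6:-→d7:-→d8:-→d9:-→d10:-→d11:-→d12:-→d13:-→d14:-→d15:-→d16:-→d17:H1  best=H1
  del 216.82.0.0/17 (clear depth 17)
  ? 216.82.114.98  path d0:H2→d1:-→d2:-→d3:-→d4:-→d5:-→d6:-→d7:-→d8:-→d9:-→d10:-→d11:-→d12:-→d13:-→d14:-→d15:-→d16:-→d17:-→d18:-→d19:-→d20:-→d21:-→d22:-→d23:-→d24:-→d25:-→d26:-→d27:-→d28:-→d29:-→d30:-→d31:-→d32:H4  best=H4
  ? 216.82.50.98  path d0:H2→d1:-→d2:-→d3:-→d4:-→d5:-→d6:-→d7:-→d8:-→d9:-→d10:-→d11:-→d12:-→d13:-→d14:-→d15:-→d16:-→d17:-  best=H2
  add 216.82.114.98/32 -> H1 at depth 32
  add 176.0.0.0/4 -> H3 at depth 4
  ? 187.181.19.151  path d0:H2→d1:-→d2:-→d3:-→d4:H3→d5:-→d6:-→d7:-→d8:-→d9:-→d10:-→d11:-→d12:-→d13:-→d14:-→d15:-→d16:-→d17:-→d18:-→d19:-→d20:-→d21:-→d22:-→d23:-→d24:-→d25:-→d26:-→d27:-→d28:-→d29:-→d30:-→d31:-→d32:H0  best=H0
  add 187.181.19.0/24 -> H4 at depth 24
  ? 176.0.2.118  path d0:H2→d1:-→d2:-→d3:-→d4:H3  best=H3
  add 216.64.0.0/11 -> H0 at depth 11

== LOOKUPS ==
["H4","H2","H4","H1","H4","H2","H0","H3"]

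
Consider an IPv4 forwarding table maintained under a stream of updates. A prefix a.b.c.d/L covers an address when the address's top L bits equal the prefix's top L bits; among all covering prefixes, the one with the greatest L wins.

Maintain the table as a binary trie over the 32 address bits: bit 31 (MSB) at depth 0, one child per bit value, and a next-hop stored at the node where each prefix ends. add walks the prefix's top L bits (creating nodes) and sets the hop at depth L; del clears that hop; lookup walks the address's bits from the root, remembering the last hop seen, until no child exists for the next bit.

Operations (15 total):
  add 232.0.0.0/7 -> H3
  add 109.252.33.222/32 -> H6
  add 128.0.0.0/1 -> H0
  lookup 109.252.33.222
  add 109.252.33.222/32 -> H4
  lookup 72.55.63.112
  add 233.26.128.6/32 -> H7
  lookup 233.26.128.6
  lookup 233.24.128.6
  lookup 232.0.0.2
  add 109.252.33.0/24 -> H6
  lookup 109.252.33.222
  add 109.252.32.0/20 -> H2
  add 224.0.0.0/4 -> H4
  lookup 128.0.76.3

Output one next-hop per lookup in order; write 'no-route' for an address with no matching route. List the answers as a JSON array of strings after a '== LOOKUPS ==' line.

Apply in order:
  add 232.0.0.0/7 -> H3 at depth 7
  add 109.252.33.222/32 -> H6 at depth 32
  add 128.0.0.0/1 -> H0 at depth 1
  Q 109.252.33.222: descend 01101101111111000010000111011110 ; hops seen [H6] ; pick H6
  add 109.252.33.222/32 -> H4 at depth 32
  Q 72.55.63.112: descend 01 ; hops seen [∅] ; pick no-route
  add 233.26.128.6/32 -> H7 at depth 32
  Q 233.26.128.6: descend 11101001000110101000000000000110 ; hops seen [H0,H3,H7] ; pick H7
  Q 233.24.128.6: descend 11101001000110 ; hops seen [H0,H3] ; pick H3
  Q 232.0.0.2: descend 1110100 ; hops seen [H0,H3] ; pick H3
  add 109.252.33.0/24 -> H6 at depth 24
  Q 109.252.33.222: descend 01101101111111000010000111011110 ; hops seen [H6,H4] ; pick H4
  add 109.252.32.0/20 -> H2 at depth 20
  add 224.0.0.0/4 -> H4 at depth 4
  Q 128.0.76.3: descend 1 ; hops seen [H0] ; pick H0

== LOOKUPS ==
["H6","no-route","H7","H3","H3","H4","H0"]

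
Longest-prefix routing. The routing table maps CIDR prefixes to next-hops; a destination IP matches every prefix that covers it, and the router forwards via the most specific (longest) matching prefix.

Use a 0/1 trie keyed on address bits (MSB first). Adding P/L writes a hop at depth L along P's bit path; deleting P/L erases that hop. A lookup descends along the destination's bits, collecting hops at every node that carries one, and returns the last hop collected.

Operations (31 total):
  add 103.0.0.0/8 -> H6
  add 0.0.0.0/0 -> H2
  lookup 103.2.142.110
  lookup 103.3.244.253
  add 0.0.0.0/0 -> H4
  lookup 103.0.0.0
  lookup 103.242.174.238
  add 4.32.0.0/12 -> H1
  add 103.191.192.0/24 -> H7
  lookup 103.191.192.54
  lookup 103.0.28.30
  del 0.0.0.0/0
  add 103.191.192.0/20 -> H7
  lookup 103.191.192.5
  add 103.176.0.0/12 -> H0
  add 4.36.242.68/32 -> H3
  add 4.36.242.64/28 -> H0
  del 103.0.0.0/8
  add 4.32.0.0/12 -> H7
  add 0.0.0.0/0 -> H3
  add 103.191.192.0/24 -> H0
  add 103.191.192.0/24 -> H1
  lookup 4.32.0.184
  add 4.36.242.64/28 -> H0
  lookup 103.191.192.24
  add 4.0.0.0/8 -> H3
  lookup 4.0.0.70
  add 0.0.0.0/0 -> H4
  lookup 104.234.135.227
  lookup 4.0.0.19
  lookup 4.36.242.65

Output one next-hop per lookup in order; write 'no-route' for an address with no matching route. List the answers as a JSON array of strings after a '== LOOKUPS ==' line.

Process each operation:
  + 103.0.0.0/8 (H6) depth=8
  + 0.0.0.0/0 (H2) depth=0
  ? 103.2.142.110  path d0:H2→d1:-→d2:-→d3:-→d4:-→d5:-→d6:-→d7:-→d8:H6  best=H6
  ? 103.3.244.253  path d0:H2→d1:-→d2:-→d3:-→d4:-→d5:-→d6:-→d7:-→d8:H6  best=H6
  + 0.0.0.0/0 (H4) depth=0
  ? 103.0.0.0  path d0:H4→d1:-→d2:-→d3:-→d4:-→d5:-→d6:-→d7:-→d8:H6  best=H6
  ? 103.242.174.238  path d0:H4→d1:-→d2:-→d3:-→d4:-→d5:-→d6:-→d7:-→d8:H6  best=H6
  + 4.32.0.0/12 (H1) depth=12
  + 103.191.192.0/24 (H7) depth=24
  ? 103.191.192.54  path d0:H4→d1:-→d2:-→d3:-→d4:-→d5:-→d6:-→d7:-→d8:H6→d9:-→d10:-→d11:-→d12:-→d13:-→d14:-→d15:-→d16:-→d17:-→d18:-→d19:-→d20:-→d21:-→d22:-→d23:-→d24:H7  best=H7
  ? 103.0.28.30  path d0:H4→d1:-→d2:-→d3:-→d4:-→d5:-→d6:-→d7:-→d8:H6  best=H6
  - 0.0.0.0/0 clear@0
  + 103.191.192.0/20 (H7) depth=20
  ? 103.191.192.5  path d0:-→d1:-→d2:-→d3:-→d4:-→d5:-→d6:-→d7:-→d8:H6→d9:-→d10:-→d11:-→d12:-→d13:-→d14:-→d15:-→d16:-→d17:-→d18:-→d19:-→d20:H7→d21:-→d22:-→d23:-→d24:H7  best=H7
  + 103.176.0.0/12 (H0) depth=12
  + 4.36.242.68/32 (H3) depth=32
  + 4.36.242.64/28 (H0) depth=28
  - 103.0.0.0/8 clear@8
  + 4.32.0.0/12 (H7) depth=12
  + 0.0.0.0/0 (H3) depth=0
  + 103.191.192.0/24 (H0) depth=24
  + 103.191.192.0/24 (H1) depth=24
  ? 4.32.0.184  path d0:H3→d1:-→d2:-→d3:-→d4:-→d5:-→d6:-→d7:-→d8:-→d9:-→d10:-→d11:-→d12:H7→d13:-  best=H7
  + 4.36.242.64/28 (H0) depth=28
  ? 103.191.192.24  path d0:H3→d1:-→d2:-→d3:-→d4:-→d5:-→d6:-→d7:-→d8:-→d9:-→d10:-→d11:-→d12:H0→d13:-→d14:-→d15:-→d16:-→d17:-→d18:-→d19:-→d20:H7→d21:-→d22:-→d23:-→d24:H1  best=H1
  + 4.0.0.0/8 (H3) depth=8
  ? 4.0.0.70  path d0:H3→d1:-→d2:-→d3:-→d4:-→d5:-→d6:-→d7:-→d8:H3→d9:-→d10:-  best=H3
  + 0.0.0.0/0 (H4) depth=0
  ? 104.234.135.227  path d0:H4→d1:-→d2:-→d3:-→d4:-  best=H4
  ? 4.0.0.19  path d0:H4→d1:-→d2:-→d3:-→d4:-→d5:-→d6:-→d7:-→d8:H3→d9:-→d10:-  best=H3
  ? 4.36.242.65  path d0:H4→d1:-→d2:-→d3:-→d4:-→d5:-→d6:-→d7:-→d8:H3→d9:-→d10:-→d11:-→d12:H7→d13:-→d14:-→d15:-→d16:-→d17:-→d18:-→d19:-→d20:-→d21:-→d22:-→d23:-→d24:-→d25:-→d26:-→d27:-→d28:H0→d29:-  best=H0

== LOOKUPS ==
["H6","H6","H6","H6","H7","H6","H7","H7","H1","H3","H4","H3","H0"]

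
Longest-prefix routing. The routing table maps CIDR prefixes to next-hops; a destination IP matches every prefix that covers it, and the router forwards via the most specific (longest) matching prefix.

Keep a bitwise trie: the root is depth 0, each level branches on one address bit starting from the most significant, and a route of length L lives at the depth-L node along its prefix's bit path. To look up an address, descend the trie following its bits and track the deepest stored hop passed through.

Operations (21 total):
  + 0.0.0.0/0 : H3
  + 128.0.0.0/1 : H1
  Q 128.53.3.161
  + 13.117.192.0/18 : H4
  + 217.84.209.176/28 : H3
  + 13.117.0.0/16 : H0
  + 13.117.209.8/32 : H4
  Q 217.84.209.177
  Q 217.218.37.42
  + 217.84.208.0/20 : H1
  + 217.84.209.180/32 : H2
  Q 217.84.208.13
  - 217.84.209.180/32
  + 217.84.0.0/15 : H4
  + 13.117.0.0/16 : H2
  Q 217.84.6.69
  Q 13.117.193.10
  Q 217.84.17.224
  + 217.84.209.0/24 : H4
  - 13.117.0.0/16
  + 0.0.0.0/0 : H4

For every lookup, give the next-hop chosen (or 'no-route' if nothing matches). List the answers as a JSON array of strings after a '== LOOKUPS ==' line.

Trace:
  add 0.0.0.0/0 -> H3 at depth 0
  add 128.0.0.0/1 -> H1 at depth 1
  Q 128.53.3.161: descend 1 ; hops seen [H3,H1] ; pick H1
  add 13.117.192.0/18 -> H4 at depth 18
  add 217.84.209.176/28 -> H3 at depth 28
  add 13.117.0.0/16 -> H0 at depth 16
  add 13.117.209.8/32 -> H4 at depth 32
  Q 217.84.209.177: descend 1101100101010100110100011011 ; hops seen [H3,H1,H3] ; pick H3
  Q 217.218.37.42: descend 11011001 ; hops seen [H3,H1] ; pick H1
  add 217.84.208.0/20 -> H1 at depth 20
  add 217.84.209.180/32 -> H2 at depth 32
  Q 217.84.208.13: descend 11011001010101001101000 ; hops seen [H3,H1,H1] ; pick H1
  del 217.84.209.180/32 (clear depth 32)
  add 217.84.0.0/15 -> H4 at depth 15
  add 13.117.0.0/16 -> H2 at depth 16
  Q 217.84.6.69: descend 1101100101010100 ; hops seen [H3,H1,H4] ; pick H4
  Q 13.117.193.10: descend 0000110101110101110 ; hops seen [H3,H2,H4] ; pick H4
  Q 217.84.17.224: descend 1101100101010100 ; hops seen [H3,H1,H4] ; pick H4
  add 217.84.209.0/24 -> H4 at depth 24
  del 13.117.0.0/16 (clear depth 16)
  add 0.0.0.0/0 -> H4 at depth 0

== LOOKUPS ==
["H1","H3","H1","H1","H4","H4","H4"]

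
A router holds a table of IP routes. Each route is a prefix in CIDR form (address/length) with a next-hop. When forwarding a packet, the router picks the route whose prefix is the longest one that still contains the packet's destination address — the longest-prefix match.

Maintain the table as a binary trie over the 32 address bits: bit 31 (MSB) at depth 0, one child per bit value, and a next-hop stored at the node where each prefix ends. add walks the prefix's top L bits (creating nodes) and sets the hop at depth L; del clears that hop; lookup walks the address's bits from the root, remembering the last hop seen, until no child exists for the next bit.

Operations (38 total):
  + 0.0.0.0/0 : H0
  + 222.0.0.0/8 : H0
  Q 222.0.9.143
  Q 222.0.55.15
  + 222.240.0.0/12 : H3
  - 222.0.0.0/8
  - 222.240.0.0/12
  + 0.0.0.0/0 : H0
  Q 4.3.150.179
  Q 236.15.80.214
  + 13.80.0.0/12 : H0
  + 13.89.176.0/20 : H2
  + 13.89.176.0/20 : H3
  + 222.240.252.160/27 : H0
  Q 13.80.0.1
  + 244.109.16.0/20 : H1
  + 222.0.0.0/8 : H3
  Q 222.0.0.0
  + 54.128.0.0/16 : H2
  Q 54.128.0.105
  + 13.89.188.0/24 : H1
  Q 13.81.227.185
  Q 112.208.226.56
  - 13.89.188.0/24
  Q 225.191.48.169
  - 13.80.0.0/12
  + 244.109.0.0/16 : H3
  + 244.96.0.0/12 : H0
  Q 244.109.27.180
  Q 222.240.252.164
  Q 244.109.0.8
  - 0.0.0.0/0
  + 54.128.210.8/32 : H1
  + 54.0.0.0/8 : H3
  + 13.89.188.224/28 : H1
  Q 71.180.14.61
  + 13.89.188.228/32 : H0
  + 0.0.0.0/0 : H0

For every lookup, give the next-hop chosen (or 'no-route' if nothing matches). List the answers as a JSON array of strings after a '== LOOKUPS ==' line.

Apply in order:
  add 0.0.0.0/0 -> H0 at depth 0
  add 222.0.0.0/8 -> H0 at depth 8
  ? 222.0.9.143  path d0:H0→d1:-→d2:-→d3:-→d4:-→d5:-→d6:-→d7:-→d8:H0  best=H0
  ? 222.0.55.15  path d0:H0→d1:-→d2:-→d3:-→d4:-→d5:-→d6:-→d7:-→d8:H0  best=H0
  add 222.240.0.0/12 -> H3 at depth 12
  - 222.0.0.0/8 clear@8
  - 222.240.0.0/12 clear@12
  add 0.0.0.0/0 -> H0 at depth 0
  ? 4.3.150.179  path d0:H0  best=H0
  ? 236.15.80.214  path d0:H0→d1:-→d2:-  best=H0
  add 13.80.0.0/12 -> H0 at depth 12
  add 13.89.176.0/20 -> H2 at depth 20
  add 13.89.176.0/20 -> H3 at depth 20
  add 222.240.252.160/27 -> H0 at depth 27
  ? 13.80.0.1  path d0:H0→d1:-→d2:-→d3:-→d4:-→d5:-→d6:-→d7:-→d8:-→d9:-→d10:-→d11:-→d12:H0  best=H0
  add 244.109.16.0/20 -> H1 at depth 20
  add 222.0.0.0/8 -> H3 at depth 8
  ? 222.0.0.0  path d0:H0→d1:-→d2:-→d3:-→d4:-→d5:-→d6:-→d7:-→d8:H3  best=H3
  add 54.128.0.0/16 -> H2 at depth 16
  ? 54.128.0.105  path d0:H0→d1:-→d2:-→d3:-→d4:-→d5:-→d6:-→d7:-→d8:-→d9:-→d10:-→d11:-→d12:-→d13:-→d14:-→d15:-→d16:H2  best=H2
  add 13.89.188.0/24 -> H1 at depth 24
  ? 13.81.227.185  path d0:H0→d1:-→d2:-→d3:-→d4:-→d5:-→d6:-→d7:-→d8:-→d9:-→d10:-→d11:-→d12:H0  best=H0
  ? 112.208.226.56  path d0:H0→d1:-  best=H0
  - 13.89.188.0/24 clear@24
  ? 225.191.48.169  path d0:H0→d1:-→d2:-→d3:-  best=H0
  - 13.80.0.0/12 clear@12
  add 244.109.0.0/16 -> H3 at depth 16
  add 244.96.0.0/12 -> H0 at depth 12
  ? 244.109.27.180  path d0:H0→d1:-→d2:-→d3:-→d4:-→d5:-→d6:-→d7:-→d8:-→d9:-→d10:-→d11:-→d12:H0→d13:-→d14:-→d15:-→d16:H3→d17:-→d18:-→d19:-→d20:H1  best=H1
  ? 222.240.252.164  path d0:H0→d1:-→d2:-→d3:-→d4:-→d5:-→d6:-→d7:-→d8:H3→d9:-→d10:-→d11:-→d12:-→d13:-→d14:-→d15:-→d16:-→d17:-→d18:-→d19:-→d20:-→d21:-→d22:-→d23:-→d24:-→d25:-→d26:-→d27:H0  best=H0
  ? 244.109.0.8  path d0:H0→d1:-→d2:-→d3:-→d4:-→d5:-→d6:-→d7:-→d8:-→d9:-→d10:-→d11:-→d12:H0→d13:-→d14:-→d15:-→d16:H3→d17:-→d18:-→d19:-  best=H3
  - 0.0.0.0/0 clear@0
  add 54.128.210.8/32 -> H1 at depth 32
  add 54.0.0.0/8 -> H3 at depth 8
  add 13.89.188.224/28 -> H1 at depth 28
  ? 71.180.14.61  path d0:-→d1:-  best=no-route
  add 13.89.188.228/32 -> H0 at depth 32
  add 0.0.0.0/0 -> H0 at depth 0

== LOOKUPS ==
["H0","H0","H0","H0","H0","H3","H2","H0","H0","H0","H1","H0","H3","no-route"]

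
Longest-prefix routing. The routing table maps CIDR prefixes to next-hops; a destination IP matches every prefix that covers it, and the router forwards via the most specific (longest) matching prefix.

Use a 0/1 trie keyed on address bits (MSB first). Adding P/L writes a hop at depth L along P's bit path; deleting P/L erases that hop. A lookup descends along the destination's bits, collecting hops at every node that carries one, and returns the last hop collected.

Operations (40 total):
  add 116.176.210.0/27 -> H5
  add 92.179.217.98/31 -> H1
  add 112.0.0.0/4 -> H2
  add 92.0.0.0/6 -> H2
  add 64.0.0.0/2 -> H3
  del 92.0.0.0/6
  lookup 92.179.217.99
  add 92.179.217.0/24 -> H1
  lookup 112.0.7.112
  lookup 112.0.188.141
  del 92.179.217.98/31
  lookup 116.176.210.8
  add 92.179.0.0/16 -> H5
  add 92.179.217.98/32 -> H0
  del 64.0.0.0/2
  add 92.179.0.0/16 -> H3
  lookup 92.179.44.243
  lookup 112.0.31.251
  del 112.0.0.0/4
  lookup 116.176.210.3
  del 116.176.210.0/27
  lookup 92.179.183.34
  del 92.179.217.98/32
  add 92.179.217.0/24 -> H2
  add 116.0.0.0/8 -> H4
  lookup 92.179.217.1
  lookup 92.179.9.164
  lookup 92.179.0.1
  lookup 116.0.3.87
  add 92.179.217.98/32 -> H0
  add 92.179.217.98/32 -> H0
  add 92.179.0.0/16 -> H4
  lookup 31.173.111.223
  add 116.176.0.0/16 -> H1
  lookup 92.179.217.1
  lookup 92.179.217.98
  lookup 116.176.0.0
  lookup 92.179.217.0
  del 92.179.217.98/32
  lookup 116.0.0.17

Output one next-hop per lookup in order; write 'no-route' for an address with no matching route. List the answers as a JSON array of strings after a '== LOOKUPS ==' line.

Process each operation:
  + 116.176.210.0/27 (H5) depth=27
  + 92.179.217.98/31 (H1) depth=31
  + 112.0.0.0/4 (H2) depth=4
  + 92.0.0.0/6 (H2) depth=6
  + 64.0.0.0/2 (H3) depth=2
  - 92.0.0.0/6 clear@6
  Q 92.179.217.99: descend 0101110010110011110110010110001 ; hops seen [H3,H1] ; pick H1
  + 92.179.217.0/24 (H1) depth=24
  Q 112.0.7.112: descend 01110 ; hops seen [H3,H2] ; pick H2
  Q 112.0.188.141: descend 01110 ; hops seen [H3,H2] ; pick H2
  - 92.179.217.98/31 clear@31
  Q 116.176.210.8: descend 011101001011000011010010000 ; hops seen [H3,H2,H5] ; pick H5
  + 92.179.0.0/16 (H5) depth=16
  + 92.179.217.98/32 (H0) depth=32
  - 64.0.0.0/2 clear@2
  + 92.179.0.0/16 (H3) depth=16
  Q 92.179.44.243: descend 0101110010110011 ; hops seen [H3] ; pick H3
  Q 112.0.31.251: descend 01110 ; hops seen [H2] ; pick H2
  - 112.0.0.0/4 clear@4
  Q 116.176.210.3: descend 011101001011000011010010000 ; hops seen [H5] ; pick H5
  - 116.176.210.0/27 clear@27
  Q 92.179.183.34: descend 01011100101100111 ; hops seen [H3] ; pick H3
  - 92.179.217.98/32 clear@32
  + 92.179.217.0/24 (H2) depth=24
  + 116.0.0.0/8 (H4) depth=8
  Q 92.179.217.1: descend 0101110010110011110110010 ; hops seen [H3,H2] ; pick H2
  Q 92.179.9.164: descend 0101110010110011 ; hops seen [H3] ; pick H3
  Q 92.179.0.1: descend 0101110010110011 ; hops seen [H3] ; pick H3
  Q 116.0.3.87: descend 01110100 ; hops seen [H4] ; pick H4
  + 92.179.217.98/32 (H0) depth=32
  + 92.179.217.98/32 (H0) depth=32
  + 92.179.0.0/16 (H4) depth=16
  Q 31.173.111.223: descend 0 ; hops seen [∅] ; pick no-route
  + 116.176.0.0/16 (H1) depth=16
  Q 92.179.217.1: descend 0101110010110011110110010 ; hops seen [H4,H2] ; pick H2
  Q 92.179.217.98: descend 01011100101100111101100101100010 ; hops seen [H4,H2,H0] ; pick H0
  Q 116.176.0.0: descend 0111010010110000 ; hops seen [H4,H1] ; pick H1
  Q 92.179.217.0: descend 0101110010110011110110010 ; hops seen [H4,H2] ; pick H2
  - 92.179.217.98/32 clear@32
  Q 116.0.0.17: descend 01110100 ; hops seen [H4] ; pick H4

== LOOKUPS ==
["H1","H2","H2","H5","H3","H2","H5","H3","H2","H3","H3","H4","no-route","H2","H0","H1","H2","H4"]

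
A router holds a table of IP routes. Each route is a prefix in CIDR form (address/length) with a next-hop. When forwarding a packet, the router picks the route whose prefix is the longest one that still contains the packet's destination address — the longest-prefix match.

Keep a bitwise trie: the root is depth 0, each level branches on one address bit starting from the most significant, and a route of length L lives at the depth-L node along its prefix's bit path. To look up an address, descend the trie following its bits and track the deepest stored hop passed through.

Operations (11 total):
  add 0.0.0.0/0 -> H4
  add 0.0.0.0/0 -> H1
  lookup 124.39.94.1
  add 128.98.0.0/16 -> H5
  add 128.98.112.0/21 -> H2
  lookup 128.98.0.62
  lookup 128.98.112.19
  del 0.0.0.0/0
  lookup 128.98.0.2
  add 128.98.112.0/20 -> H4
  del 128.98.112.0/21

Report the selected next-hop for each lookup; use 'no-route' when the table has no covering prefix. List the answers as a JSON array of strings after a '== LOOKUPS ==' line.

Trace:
  add 0.0.0.0/0 -> H4 at depth 0
  add 0.0.0.0/0 -> H1 at depth 0
  lookup 124.39.94.1: bits ε walk d0:H1 -> H1
  add 128.98.0.0/16 -> H5 at depth 16
  add 128.98.112.0/21 -> H2 at depth 21
  lookup 128.98.0.62: bits 10000000011000100 walk d0:H1→d1:-→d2:-→d3:-→d4:-→d5:-→d6:-→d7:-→d8:-→d9:-→d10:-→d11:-→d12:-→d13:-→d14:-→d15:-→d16:H5→d17:- -> H5
  lookup 128.98.112.19: bits 100000000110001001110 walk d0:H1→d1:-→d2:-→d3:-→d4:-→d5:-→d6:-→d7:-→d8:-→d9:-→d10:-→d11:-→d12:-→d13:-→d14:-→d15:-→d16:H5→d17:-→d18:-→d19:-→d20:-→d21:H2 -> H2
  del 0.0.0.0/0 (clear depth 0)
  lookup 128.98.0.2: bits 10000000011000100 walk d0:-→d1:-→d2:-→d3:-→d4:-→d5:-→d6:-→d7:-→d8:-→d9:-→d10:-→d11:-→d12:-→d13:-→d14:-→d15:-→d16:H5→d17:- -> H5
  add 128.98.112.0/20 -> H4 at depth 20
  del 128.98.112.0/21 (clear depth 21)

== LOOKUPS ==
["H1","H5","H2","H5"]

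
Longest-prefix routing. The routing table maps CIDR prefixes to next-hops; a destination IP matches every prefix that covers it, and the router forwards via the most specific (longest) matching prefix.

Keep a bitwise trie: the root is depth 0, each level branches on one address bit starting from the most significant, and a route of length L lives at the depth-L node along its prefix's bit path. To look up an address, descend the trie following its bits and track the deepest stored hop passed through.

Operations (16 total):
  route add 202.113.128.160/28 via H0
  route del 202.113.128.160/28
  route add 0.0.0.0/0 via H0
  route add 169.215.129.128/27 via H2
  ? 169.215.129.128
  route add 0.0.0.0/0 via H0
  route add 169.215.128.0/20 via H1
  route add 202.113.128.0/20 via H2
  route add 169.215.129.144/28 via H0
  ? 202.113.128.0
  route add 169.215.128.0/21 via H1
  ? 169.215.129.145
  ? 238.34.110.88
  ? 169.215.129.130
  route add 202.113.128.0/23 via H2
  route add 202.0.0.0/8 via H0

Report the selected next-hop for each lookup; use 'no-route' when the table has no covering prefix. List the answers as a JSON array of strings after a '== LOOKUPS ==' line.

Apply in order:
  add 202.113.128.160/28 -> H0 at depth 28
  del 202.113.128.160/28 (clear depth 28)
  add 0.0.0.0/0 -> H0 at depth 0
  add 169.215.129.128/27 -> H2 at depth 27
  Q 169.215.129.128: descend 101010011101011110000001100 ; hops seen [H0,H2] ; pick H2
  add 0.0.0.0/0 -> H0 at depth 0
  add 169.215.128.0/20 -> H1 at depth 20
  add 202.113.128.0/20 -> H2 at depth 20
  add 169.215.129.144/28 -> H0 at depth 28
  Q 202.113.128.0: descend 110010100111000110000000 ; hops seen [H0,H2] ; pick H2
  add 169.215.128.0/21 -> H1 at depth 21
  Q 169.215.129.145: descend 1010100111010111100000011001 ; hops seen [H0,H1,H1,H2,H0] ; pick H0
  Q 238.34.110.88: descend 11 ; hops seen [H0] ; pick H0
  Q 169.215.129.130: descend 101010011101011110000001100 ; hops seen [H0,H1,H1,H2] ; pick H2
  add 202.113.128.0/23 -> H2 at depth 23
  add 202.0.0.0/8 -> H0 at depth 8

== LOOKUPS ==
["H2","H2","H0","H0","H2"]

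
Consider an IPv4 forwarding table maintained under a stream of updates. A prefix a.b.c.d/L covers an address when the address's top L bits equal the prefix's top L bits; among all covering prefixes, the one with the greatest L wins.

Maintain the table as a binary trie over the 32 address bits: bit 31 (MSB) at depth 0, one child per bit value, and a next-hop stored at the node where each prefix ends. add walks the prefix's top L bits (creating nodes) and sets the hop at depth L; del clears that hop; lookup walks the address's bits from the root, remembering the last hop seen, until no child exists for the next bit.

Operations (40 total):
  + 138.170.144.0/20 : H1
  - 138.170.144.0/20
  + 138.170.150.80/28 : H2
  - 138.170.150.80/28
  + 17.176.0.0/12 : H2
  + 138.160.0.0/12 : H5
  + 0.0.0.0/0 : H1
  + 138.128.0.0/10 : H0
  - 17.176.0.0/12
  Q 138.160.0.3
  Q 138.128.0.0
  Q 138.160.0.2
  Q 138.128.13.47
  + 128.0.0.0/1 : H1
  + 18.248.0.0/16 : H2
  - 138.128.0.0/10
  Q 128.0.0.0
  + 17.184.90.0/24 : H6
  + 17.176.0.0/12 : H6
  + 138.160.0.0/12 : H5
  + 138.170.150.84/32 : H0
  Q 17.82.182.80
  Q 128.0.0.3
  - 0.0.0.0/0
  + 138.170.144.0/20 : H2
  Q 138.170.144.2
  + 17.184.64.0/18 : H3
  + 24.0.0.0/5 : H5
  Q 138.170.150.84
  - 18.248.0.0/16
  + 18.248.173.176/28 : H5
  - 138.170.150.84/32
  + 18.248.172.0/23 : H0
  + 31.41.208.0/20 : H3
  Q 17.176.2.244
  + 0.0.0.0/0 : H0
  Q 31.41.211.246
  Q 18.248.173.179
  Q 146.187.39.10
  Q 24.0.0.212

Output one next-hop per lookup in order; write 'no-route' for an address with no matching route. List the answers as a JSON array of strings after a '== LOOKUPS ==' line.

Process each operation:
  + 138.170.144.0/20 (H1) depth=20
  del 138.170.144.0/20 (clear depth 20)
  + 138.170.150.80/28 (H2) depth=28
  del 138.170.150.80/28 (clear depth 28)
  + 17.176.0.0/12 (H2) depth=12
  + 138.160.0.0/12 (H5) depth=12
  + 0.0.0.0/0 (H1) depth=0
  + 138.128.0.0/10 (H0) depth=10
  del 17.176.0.0/12 (clear depth 12)
  ? 138.160.0.3  path d0:H1→d1:-→d2:-→d3:-→d4:-→d5:-→d6:-→d7:-→d8:-→d9:-→d10:H0→d11:-→d12:H5  best=H5
  ? 138.128.0.0  path d0:H1→d1:-→d2:-→d3:-→d4:-→d5:-→d6:-→d7:-→d8:-→d9:-→d10:H0  best=H0
  ? 138.160.0.2  path d0:H1→d1:-→d2:-→d3:-→d4:-→d5:-→d6:-→d7:-→d8:-→d9:-→d10:H0→d11:-→d12:H5  best=H5
  ? 138.128.13.47  path d0:H1→d1:-→d2:-→d3:-→d4:-→d5:-→d6:-→d7:-→d8:-→d9:-→d10:H0  best=H0
  + 128.0.0.0/1 (H1) depth=1
  + 18.248.0.0/16 (H2) depth=16
  del 138.128.0.0/10 (clear depth 10)
  ? 128.0.0.0  path d0:H1→d1:H1→d2:-→d3:-→d4:-  best=H1
  + 17.184.90.0/24 (H6) depth=24
  + 17.176.0.0/12 (H6) depth=12
  + 138.160.0.0/12 (H5) depth=12
  + 138.170.150.84/32 (H0) depth=32
  ? 17.82.182.80  path d0:H1→d1:-→d2:-→d3:-→d4:-→d5:-→d6:-→d7:-→d8:-  best=H1
  ? 128.0.0.3  path d0:H1→d1:H1→d2:-→d3:-→d4:-  best=H1
  del 0.0.0.0/0 (clear depth 0)
  + 138.170.144.0/20 (H2) depth=20
  ? 138.170.144.2  path d0:-→d1:H1→d2:-→d3:-→d4:-→d5:-→d6:-→d7:-→d8:-→d9:-→d10:-→d11:-→d12:H5→d13:-→d14:-→d15:-→d16:-→d17:-→d18:-→d19:-→d20:H2→d21:-  best=H2
  + 17.184.64.0/18 (H3) depth=18
  + 24.0.0.0/5 (H5) depth=5
  ? 138.170.150.84  path d0:-→d1:H1→d2:-→d3:-→d4:-→d5:-→d6:-→d7:-→d8:-→d9:-→d10:-→d11:-→d12:H5→d13:-→d14:-→d15:-→d16:-→d17:-→d18:-→d19:-→d20:H2→d21:-→d22:-→d23:-→d24:-→d25:-→d26:-→d27:-→d28:-→d29:-→d30:-→d31:-→d32:H0  best=H0
  del 18.248.0.0/16 (clear depth 16)
  + 18.248.173.176/28 (H5) depth=28
  del 138.170.150.84/32 (clear depth 32)
  + 18.248.172.0/23 (H0) depth=23
  + 31.41.208.0/20 (H3) depth=20
  ? 17.176.2.244  path d0:-→d1:-→d2:-→d3:-→d4:-→d5:-→d6:-→d7:-→d8:-→d9:-→d10:-→d11:-→d12:H6  best=H6
  + 0.0.0.0/0 (H0) depth=0
  ? 31.41.211.246  path d0:H0→d1:-→d2:-→d3:-→d4:-→d5:H5→d6:-→d7:-→d8:-→d9:-→d10:-→d11:-→d12:-→d13:-→d14:-→d15:-→d16:-→d17:-→d18:-→d19:-→d20:H3  best=H3
  ? 18.248.173.179  path d0:H0→d1:-→d2:-→d3:-→d4:-→d5:-→d6:-→d7:-→d8:-→d9:-→d10:-→d11:-→d12:-→d13:-→d14:-→d15:-→d16:-→d17:-→d18:-→d19:-→d20:-→d21:-→d22:-→d23:H0→d24:-→d25:-→d26:-→d27:-→d28:H5  best=H5
  ? 146.187.39.10  path d0:H0→d1:H1→d2:-→d3:-  best=H1
  ? 24.0.0.212  path d0:H0→d1:-→d2:-→d3:-→d4:-→d5:H5  best=H5

== LOOKUPS ==
["H5","H0","H5","H0","H1","H1","H1","H2","H0","H6","H3","H5","H1","H5"]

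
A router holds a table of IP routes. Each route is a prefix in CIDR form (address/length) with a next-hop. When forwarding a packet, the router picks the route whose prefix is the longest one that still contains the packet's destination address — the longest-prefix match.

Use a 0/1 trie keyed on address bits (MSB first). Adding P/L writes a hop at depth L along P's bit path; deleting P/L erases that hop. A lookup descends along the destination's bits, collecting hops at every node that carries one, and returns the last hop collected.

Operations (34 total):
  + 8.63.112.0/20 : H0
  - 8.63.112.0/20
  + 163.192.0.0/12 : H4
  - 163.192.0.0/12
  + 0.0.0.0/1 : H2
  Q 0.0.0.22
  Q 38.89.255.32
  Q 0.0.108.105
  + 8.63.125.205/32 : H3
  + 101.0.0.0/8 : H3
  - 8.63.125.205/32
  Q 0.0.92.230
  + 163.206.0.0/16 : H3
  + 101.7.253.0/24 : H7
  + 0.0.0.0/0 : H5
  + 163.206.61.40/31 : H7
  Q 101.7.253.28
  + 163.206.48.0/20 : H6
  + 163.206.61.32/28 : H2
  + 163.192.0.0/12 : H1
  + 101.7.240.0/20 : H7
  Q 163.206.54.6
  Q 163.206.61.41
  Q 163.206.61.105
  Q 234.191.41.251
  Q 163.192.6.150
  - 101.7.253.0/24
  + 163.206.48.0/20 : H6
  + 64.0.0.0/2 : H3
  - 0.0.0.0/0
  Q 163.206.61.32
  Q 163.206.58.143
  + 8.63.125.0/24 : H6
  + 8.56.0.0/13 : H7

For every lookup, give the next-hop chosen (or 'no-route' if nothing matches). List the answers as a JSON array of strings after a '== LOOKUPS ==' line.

Apply in order:
  add 8.63.112.0/20 -> H0 at depth 20
  - 8.63.112.0/20 clear@20
  add 163.192.0.0/12 -> H4 at depth 12
  - 163.192.0.0/12 clear@12
  add 0.0.0.0/1 -> H2 at depth 1
  ? 0.0.0.22  path d0:-→d1:H2→d2:-→d3:-→d4:-  best=H2
  ? 38.89.255.32  path d0:-→d1:H2→d2:-  best=H2
  ? 0.0.108.105  path d0:-→d1:H2→d2:-→d3:-→d4:-  best=H2
  add 8.63.125.205/32 -> H3 at depth 32
  add 101.0.0.0/8 -> H3 at depth 8
  - 8.63.125.205/32 clear@32
  ? 0.0.92.230  path d0:-→d1:H2→d2:-→d3:-→d4:-  best=H2
  add 163.206.0.0/16 -> H3 at depth 16
  add 101.7.253.0/24 -> H7 at depth 24
  add 0.0.0.0/0 -> H5 at depth 0
  add 163.206.61.40/31 -> H7 at depth 31
  ? 101.7.253.28  path d0:H5→d1:H2→d2:-→d3:-→d4:-→d5:-→d6:-→d7:-→d8:H3→d9:-→d10:-→d11:-→d12:-→d13:-→d14:-→d15:-→d16:-→d17:-→d18:-→d19:-→d20:-→d21:-→d22:-→d23:-→d24:H7  best=H7
  add 163.206.48.0/20 -> H6 at depth 20
  add 163.206.61.32/28 -> H2 at depth 28
  add 163.192.0.0/12 -> H1 at depth 12
  add 101.7.240.0/20 -> H7 at depth 20
  ? 163.206.54.6  path d0:H5→d1:-→d2:-→d3:-→d4:-→d5:-→d6:-→d7:-→d8:-→d9:-→d10:-→d11:-→d12:H1→d13:-→d14:-→d15:-→d16:H3→d17:-→d18:-→d19:-→d20:H6  best=H6
  ? 163.206.61.41  path d0:H5→d1:-→d2:-→d3:-→d4:-→d5:-→d6:-→d7:-→d8:-→d9:-→d10:-→d11:-→d12:H1→d13:-→d14:-→d15:-→d16:H3→d17:-→d18:-→d19:-→d20:H6→d21:-→d22:-→d23:-→d24:-→d25:-→d26:-→d27:-→d28:H2→d29:-→d30:-→d31:H7  best=H7
  ? 163.206.61.105  path d0:H5→d1:-→d2:-→d3:-→d4:-→d5:-→d6:-→d7:-→d8:-→d9:-→d10:-→d11:-→d12:H1→d13:-→d14:-→d15:-→d16:H3→d17:-→d18:-→d19:-→d20:H6→d21:-→d22:-→d23:-→d24:-→d25:-  best=H6
  ? 234.191.41.251  path d0:H5→d1:-  best=H5
  ? 163.192.6.150  path d0:H5→d1:-→d2:-→d3:-→d4:-→d5:-→d6:-→d7:-→d8:-→d9:-→d10:-→d11:-→d12:H1  best=H1
  - 101.7.253.0/24 clear@24
  add 163.206.48.0/20 -> H6 at depth 20
  add 64.0.0.0/2 -> H3 at depth 2
  - 0.0.0.0/0 clear@0
  ? 163.206.61.32  path d0:-→d1:-→d2:-→d3:-→d4:-→d5:-→d6:-→d7:-→d8:-→d9:-→d10:-→d11:-→d12:H1→d13:-→d14:-→d15:-→d16:H3→d17:-→d18:-→d19:-→d20:H6→d21:-→d22:-→d23:-→d24:-→d25:-→d26:-→d27:-→d28:H2  best=H2
  ? 163.206.58.143  path d0:-→d1:-→d2:-→d3:-→d4:-→d5:-→d6:-→d7:-→d8:-→d9:-→d10:-→d11:-→d12:H1→d13:-→d14:-→d15:-→d16:H3→d17:-→d18:-→d19:-→d20:H6→d21:-  best=H6
  add 8.63.125.0/24 -> H6 at depth 24
  add 8.56.0.0/13 -> H7 at depth 13

== LOOKUPS ==
["H2","H2","H2","H2","H7","H6","H7","H6","H5","H1","H2","H6"]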